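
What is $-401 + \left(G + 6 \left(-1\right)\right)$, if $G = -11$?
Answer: $-418$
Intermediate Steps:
$-401 + \left(G + 6 \left(-1\right)\right) = -401 + \left(-11 + 6 \left(-1\right)\right) = -401 - 17 = -418$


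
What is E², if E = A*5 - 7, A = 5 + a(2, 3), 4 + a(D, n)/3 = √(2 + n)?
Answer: 2889 - 1260*√5 ≈ 71.554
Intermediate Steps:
a(D, n) = -12 + 3*√(2 + n)
A = -7 + 3*√5 (A = 5 + (-12 + 3*√(2 + 3)) = 5 + (-12 + 3*√5) = -7 + 3*√5 ≈ -0.29180)
E = -42 + 15*√5 (E = (-7 + 3*√5)*5 - 7 = (-35 + 15*√5) - 7 = -42 + 15*√5 ≈ -8.4590)
E² = (-42 + 15*√5)²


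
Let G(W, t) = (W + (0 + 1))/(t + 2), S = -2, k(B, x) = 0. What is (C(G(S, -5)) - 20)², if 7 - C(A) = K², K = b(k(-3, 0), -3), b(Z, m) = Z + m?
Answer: 484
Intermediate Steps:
K = -3 (K = 0 - 3 = -3)
G(W, t) = (1 + W)/(2 + t) (G(W, t) = (W + 1)/(2 + t) = (1 + W)/(2 + t))
C(A) = -2 (C(A) = 7 - 1*(-3)² = 7 - 1*9 = 7 - 9 = -2)
(C(G(S, -5)) - 20)² = (-2 - 20)² = (-22)² = 484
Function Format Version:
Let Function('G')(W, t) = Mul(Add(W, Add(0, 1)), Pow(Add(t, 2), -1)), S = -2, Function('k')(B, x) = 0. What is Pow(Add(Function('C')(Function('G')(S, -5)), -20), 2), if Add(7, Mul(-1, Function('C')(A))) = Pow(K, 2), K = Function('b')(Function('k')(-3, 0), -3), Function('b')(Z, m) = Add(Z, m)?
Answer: 484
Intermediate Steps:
K = -3 (K = Add(0, -3) = -3)
Function('G')(W, t) = Mul(Pow(Add(2, t), -1), Add(1, W)) (Function('G')(W, t) = Mul(Add(W, 1), Pow(Add(2, t), -1)) = Mul(Add(1, W), Pow(Add(2, t), -1)) = Mul(Pow(Add(2, t), -1), Add(1, W)))
Function('C')(A) = -2 (Function('C')(A) = Add(7, Mul(-1, Pow(-3, 2))) = Add(7, Mul(-1, 9)) = Add(7, -9) = -2)
Pow(Add(Function('C')(Function('G')(S, -5)), -20), 2) = Pow(Add(-2, -20), 2) = Pow(-22, 2) = 484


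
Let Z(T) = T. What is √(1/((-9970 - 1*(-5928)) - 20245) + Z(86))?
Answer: √50727795447/24287 ≈ 9.2736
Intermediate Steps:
√(1/((-9970 - 1*(-5928)) - 20245) + Z(86)) = √(1/((-9970 - 1*(-5928)) - 20245) + 86) = √(1/((-9970 + 5928) - 20245) + 86) = √(1/(-4042 - 20245) + 86) = √(1/(-24287) + 86) = √(-1/24287 + 86) = √(2088681/24287) = √50727795447/24287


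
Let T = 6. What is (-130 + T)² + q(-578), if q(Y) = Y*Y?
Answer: 349460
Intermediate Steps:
q(Y) = Y²
(-130 + T)² + q(-578) = (-130 + 6)² + (-578)² = (-124)² + 334084 = 15376 + 334084 = 349460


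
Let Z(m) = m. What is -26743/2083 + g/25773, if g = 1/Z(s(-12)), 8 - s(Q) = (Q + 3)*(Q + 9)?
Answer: -13095701524/1020018021 ≈ -12.839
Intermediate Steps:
s(Q) = 8 - (3 + Q)*(9 + Q) (s(Q) = 8 - (Q + 3)*(Q + 9) = 8 - (3 + Q)*(9 + Q))
g = -1/19 (g = 1/(-19 - 1*(-12)**2 - 12*(-12)) = 1/(-19 - 1*144 + 144) = 1/(-19 - 144 + 144) = 1/(-19) = -1/19 ≈ -0.052632)
-26743/2083 + g/25773 = -26743/2083 - 1/19/25773 = -26743*1/2083 - 1/19*1/25773 = -26743/2083 - 1/489687 = -13095701524/1020018021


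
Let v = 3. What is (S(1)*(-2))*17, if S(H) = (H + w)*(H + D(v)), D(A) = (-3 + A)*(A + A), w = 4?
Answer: -170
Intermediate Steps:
D(A) = 2*A*(-3 + A) (D(A) = (-3 + A)*(2*A) = 2*A*(-3 + A))
S(H) = H*(4 + H) (S(H) = (H + 4)*(H + 2*3*(-3 + 3)) = (4 + H)*(H + 2*3*0) = (4 + H)*(H + 0) = (4 + H)*H = H*(4 + H))
(S(1)*(-2))*17 = ((1*(4 + 1))*(-2))*17 = ((1*5)*(-2))*17 = (5*(-2))*17 = -10*17 = -170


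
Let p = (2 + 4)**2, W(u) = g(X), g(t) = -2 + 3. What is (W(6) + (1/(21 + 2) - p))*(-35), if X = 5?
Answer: 28140/23 ≈ 1223.5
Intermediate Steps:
g(t) = 1
W(u) = 1
p = 36 (p = 6**2 = 36)
(W(6) + (1/(21 + 2) - p))*(-35) = (1 + (1/(21 + 2) - 1*36))*(-35) = (1 + (1/23 - 36))*(-35) = (1 - 827/23)*(-35) = -804/23*(-35) = 28140/23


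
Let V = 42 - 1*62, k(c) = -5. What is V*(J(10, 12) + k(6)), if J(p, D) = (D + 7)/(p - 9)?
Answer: -280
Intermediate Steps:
V = -20 (V = 42 - 62 = -20)
J(p, D) = (7 + D)/(-9 + p)
V*(J(10, 12) + k(6)) = -20*((7 + 12)/(-9 + 10) - 5) = -20*(19/1 - 5) = -20*(1*19 - 5) = -20*(19 - 5) = -20*14 = -280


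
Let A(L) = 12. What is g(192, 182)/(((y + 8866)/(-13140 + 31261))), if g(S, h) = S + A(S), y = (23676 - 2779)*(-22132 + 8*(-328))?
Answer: -1848342/258658633 ≈ -0.0071459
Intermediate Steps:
y = -517326132 (y = 20897*(-22132 - 2624) = 20897*(-24756) = -517326132)
g(S, h) = 12 + S (g(S, h) = S + 12 = 12 + S)
g(192, 182)/(((y + 8866)/(-13140 + 31261))) = (12 + 192)/(((-517326132 + 8866)/(-13140 + 31261))) = 204/((-517317266/18121)) = 204/((-517317266*1/18121)) = 204/(-517317266/18121) = 204*(-18121/517317266) = -1848342/258658633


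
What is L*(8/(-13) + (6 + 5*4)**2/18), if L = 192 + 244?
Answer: 1884392/117 ≈ 16106.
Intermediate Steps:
L = 436
L*(8/(-13) + (6 + 5*4)**2/18) = 436*(8/(-13) + (6 + 5*4)**2/18) = 436*(8*(-1/13) + (6 + 20)**2*(1/18)) = 436*(-8/13 + 26**2*(1/18)) = 436*(-8/13 + 676*(1/18)) = 436*(-8/13 + 338/9) = 436*(4322/117) = 1884392/117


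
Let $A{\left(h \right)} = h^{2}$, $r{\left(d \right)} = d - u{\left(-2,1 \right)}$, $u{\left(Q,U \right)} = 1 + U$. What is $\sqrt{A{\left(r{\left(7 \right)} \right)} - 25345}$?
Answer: $2 i \sqrt{6330} \approx 159.12 i$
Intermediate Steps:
$r{\left(d \right)} = -2 + d$ ($r{\left(d \right)} = d - \left(1 + 1\right) = d - 2 = -2 + d$)
$\sqrt{A{\left(r{\left(7 \right)} \right)} - 25345} = \sqrt{\left(-2 + 7\right)^{2} - 25345} = \sqrt{5^{2} - 25345} = \sqrt{25 - 25345} = \sqrt{-25320} = 2 i \sqrt{6330}$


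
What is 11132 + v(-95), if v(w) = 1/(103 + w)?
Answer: 89057/8 ≈ 11132.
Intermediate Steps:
11132 + v(-95) = 11132 + 1/(103 - 95) = 11132 + 1/8 = 89057/8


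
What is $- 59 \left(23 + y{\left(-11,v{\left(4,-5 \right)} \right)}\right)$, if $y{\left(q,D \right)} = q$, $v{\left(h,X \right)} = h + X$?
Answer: $-708$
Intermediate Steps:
$v{\left(h,X \right)} = X + h$
$- 59 \left(23 + y{\left(-11,v{\left(4,-5 \right)} \right)}\right) = - 59 \left(23 - 11\right) = \left(-59\right) 12 = -708$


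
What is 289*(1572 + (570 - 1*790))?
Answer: 390728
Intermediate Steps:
289*(1572 + (570 - 1*790)) = 289*(1572 + (570 - 790)) = 289*(1572 - 220) = 289*1352 = 390728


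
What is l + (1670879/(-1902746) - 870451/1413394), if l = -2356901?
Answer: -1584622016372541824/672332444981 ≈ -2.3569e+6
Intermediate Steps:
l + (1670879/(-1902746) - 870451/1413394) = -2356901 + (1670879/(-1902746) - 870451/1413394) = -2356901 + (1670879*(-1/1902746) - 870451*1/1413394) = -2356901 + (-1670879/1902746 - 870451/1413394) = -2356901 - 1004464377943/672332444981 = -1584622016372541824/672332444981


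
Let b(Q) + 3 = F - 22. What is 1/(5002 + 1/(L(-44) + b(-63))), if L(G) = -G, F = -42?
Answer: 23/115045 ≈ 0.00019992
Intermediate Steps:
b(Q) = -67 (b(Q) = -3 + (-42 - 22) = -3 - 64 = -67)
1/(5002 + 1/(L(-44) + b(-63))) = 1/(5002 + 1/(-1*(-44) - 67)) = 1/(5002 + 1/(44 - 67)) = 1/(5002 + 1/(-23)) = 1/(5002 - 1/23) = 1/(115045/23) = 23/115045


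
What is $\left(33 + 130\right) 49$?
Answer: $7987$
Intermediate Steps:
$\left(33 + 130\right) 49 = 163 \cdot 49 = 7987$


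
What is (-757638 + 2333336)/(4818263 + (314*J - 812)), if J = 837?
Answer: 1575698/5080269 ≈ 0.31016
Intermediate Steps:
(-757638 + 2333336)/(4818263 + (314*J - 812)) = (-757638 + 2333336)/(4818263 + (314*837 - 812)) = 1575698/(4818263 + (262818 - 812)) = 1575698/(4818263 + 262006) = 1575698/5080269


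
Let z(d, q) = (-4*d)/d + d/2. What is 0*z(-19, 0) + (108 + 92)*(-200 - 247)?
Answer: -89400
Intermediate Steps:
z(d, q) = -4 + d/2 (z(d, q) = -4 + d*(½) = -4 + d/2)
0*z(-19, 0) + (108 + 92)*(-200 - 247) = 0*(-4 + (½)*(-19)) + (108 + 92)*(-200 - 247) = 0*(-4 - 19/2) + 200*(-447) = 0*(-27/2) - 89400 = 0 - 89400 = -89400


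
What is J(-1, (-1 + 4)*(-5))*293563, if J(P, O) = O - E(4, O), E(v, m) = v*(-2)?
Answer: -2054941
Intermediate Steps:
E(v, m) = -2*v
J(P, O) = 8 + O (J(P, O) = O - (-2)*4 = O - 1*(-8) = O + 8 = 8 + O)
J(-1, (-1 + 4)*(-5))*293563 = (8 + (-1 + 4)*(-5))*293563 = (8 + 3*(-5))*293563 = (8 - 15)*293563 = -7*293563 = -2054941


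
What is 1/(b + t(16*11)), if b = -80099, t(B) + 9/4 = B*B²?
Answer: 4/21486699 ≈ 1.8616e-7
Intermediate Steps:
t(B) = -9/4 + B³ (t(B) = -9/4 + B*B² = -9/4 + B³)
1/(b + t(16*11)) = 1/(-80099 + (-9/4 + (16*11)³)) = 1/(-80099 + (-9/4 + 176³)) = 1/(-80099 + (-9/4 + 5451776)) = 1/(-80099 + 21807095/4) = 1/(21486699/4) = 4/21486699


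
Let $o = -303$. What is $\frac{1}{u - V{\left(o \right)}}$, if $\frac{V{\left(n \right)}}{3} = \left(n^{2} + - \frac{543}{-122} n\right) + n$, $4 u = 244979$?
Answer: $- \frac{244}{51051499} \approx -4.7795 \cdot 10^{-6}$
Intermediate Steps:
$u = \frac{244979}{4}$ ($u = \frac{1}{4} \cdot 244979 = \frac{244979}{4} \approx 61245.0$)
$V{\left(n \right)} = 3 n^{2} + \frac{1995 n}{122}$ ($V{\left(n \right)} = 3 \left(\left(n^{2} + - \frac{543}{-122} n\right) + n\right) = 3 \left(\left(n^{2} + \left(-543\right) \left(- \frac{1}{122}\right) n\right) + n\right) = 3 \left(\left(n^{2} + \frac{543 n}{122}\right) + n\right) = 3 \left(n^{2} + \frac{665 n}{122}\right) = 3 n^{2} + \frac{1995 n}{122}$)
$\frac{1}{u - V{\left(o \right)}} = \frac{1}{\frac{244979}{4} - \frac{3}{122} \left(-303\right) \left(665 + 122 \left(-303\right)\right)} = \frac{1}{\frac{244979}{4} - \frac{3}{122} \left(-303\right) \left(665 - 36966\right)} = \frac{1}{\frac{244979}{4} - \frac{3}{122} \left(-303\right) \left(-36301\right)} = \frac{1}{\frac{244979}{4} - \frac{32997609}{122}} = \frac{1}{- \frac{51051499}{244}} = - \frac{244}{51051499}$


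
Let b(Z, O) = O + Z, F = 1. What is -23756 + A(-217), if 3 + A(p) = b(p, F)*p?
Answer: 23113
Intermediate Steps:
A(p) = -3 + p*(1 + p) (A(p) = -3 + (1 + p)*p = -3 + p*(1 + p))
-23756 + A(-217) = -23756 + (-3 - 217*(1 - 217)) = -23756 + (-3 - 217*(-216)) = -23756 + (-3 + 46872) = -23756 + 46869 = 23113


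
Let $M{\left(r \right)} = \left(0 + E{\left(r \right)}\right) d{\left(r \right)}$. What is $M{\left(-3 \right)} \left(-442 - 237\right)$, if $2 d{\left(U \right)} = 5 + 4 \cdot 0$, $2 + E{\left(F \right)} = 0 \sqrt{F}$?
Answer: $3395$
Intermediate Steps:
$E{\left(F \right)} = -2$ ($E{\left(F \right)} = -2 + 0 \sqrt{F} = -2 + 0 = -2$)
$d{\left(U \right)} = \frac{5}{2}$ ($d{\left(U \right)} = \frac{5 + 4 \cdot 0}{2} = \frac{5 + 0}{2} = \frac{1}{2} \cdot 5 = \frac{5}{2}$)
$M{\left(r \right)} = -5$ ($M{\left(r \right)} = \left(0 - 2\right) \frac{5}{2} = \left(-2\right) \frac{5}{2} = -5$)
$M{\left(-3 \right)} \left(-442 - 237\right) = - 5 \left(-442 - 237\right) = \left(-5\right) \left(-679\right) = 3395$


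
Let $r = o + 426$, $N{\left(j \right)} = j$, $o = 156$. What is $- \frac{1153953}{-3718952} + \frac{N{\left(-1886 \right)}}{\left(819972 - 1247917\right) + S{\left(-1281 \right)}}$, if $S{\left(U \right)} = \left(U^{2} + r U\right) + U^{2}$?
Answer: $\frac{2426020950083}{7841168560120} \approx 0.3094$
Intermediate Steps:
$r = 582$ ($r = 156 + 426 = 582$)
$S{\left(U \right)} = 2 U^{2} + 582 U$ ($S{\left(U \right)} = \left(U^{2} + 582 U\right) + U^{2} = 2 U^{2} + 582 U$)
$- \frac{1153953}{-3718952} + \frac{N{\left(-1886 \right)}}{\left(819972 - 1247917\right) + S{\left(-1281 \right)}} = - \frac{1153953}{-3718952} - \frac{1886}{\left(819972 - 1247917\right) + 2 \left(-1281\right) \left(291 - 1281\right)} = \left(-1153953\right) \left(- \frac{1}{3718952}\right) - \frac{1886}{-427945 + 2 \left(-1281\right) \left(-990\right)} = \frac{1153953}{3718952} - \frac{1886}{-427945 + 2536380} = \frac{1153953}{3718952} - \frac{1886}{2108435} = \frac{2426020950083}{7841168560120}$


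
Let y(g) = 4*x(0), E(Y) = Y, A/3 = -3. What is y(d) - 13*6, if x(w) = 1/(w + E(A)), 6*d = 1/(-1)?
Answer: -706/9 ≈ -78.444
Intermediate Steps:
A = -9 (A = 3*(-3) = -9)
d = -⅙ (d = (⅙)/(-1) = (⅙)*(-1) = -⅙ ≈ -0.16667)
x(w) = 1/(-9 + w) (x(w) = 1/(w - 9) = 1/(-9 + w))
y(g) = -4/9 (y(g) = 4/(-9 + 0) = 4/(-9) = 4*(-⅑) = -4/9)
y(d) - 13*6 = -4/9 - 13*6 = -4/9 - 78 = -706/9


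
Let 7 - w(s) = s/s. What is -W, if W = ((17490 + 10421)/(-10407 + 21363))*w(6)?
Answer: -27911/1826 ≈ -15.285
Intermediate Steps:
w(s) = 6 (w(s) = 7 - s/s = 7 - 1*1 = 7 - 1 = 6)
W = 27911/1826 (W = ((17490 + 10421)/(-10407 + 21363))*6 = (27911/10956)*6 = 27911/1826 ≈ 15.285)
-W = -1*27911/1826 = -27911/1826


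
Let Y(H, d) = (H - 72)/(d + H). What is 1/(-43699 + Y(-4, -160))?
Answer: -41/1791640 ≈ -2.2884e-5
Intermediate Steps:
Y(H, d) = (-72 + H)/(H + d)
1/(-43699 + Y(-4, -160)) = 1/(-43699 + (-72 - 4)/(-4 - 160)) = 1/(-43699 - 76/(-164)) = 1/(-43699 - 1/164*(-76)) = 1/(-43699 + 19/41) = 1/(-1791640/41) = -41/1791640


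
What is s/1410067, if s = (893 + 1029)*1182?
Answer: 2271804/1410067 ≈ 1.6111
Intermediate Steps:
s = 2271804 (s = 1922*1182 = 2271804)
s/1410067 = 2271804/1410067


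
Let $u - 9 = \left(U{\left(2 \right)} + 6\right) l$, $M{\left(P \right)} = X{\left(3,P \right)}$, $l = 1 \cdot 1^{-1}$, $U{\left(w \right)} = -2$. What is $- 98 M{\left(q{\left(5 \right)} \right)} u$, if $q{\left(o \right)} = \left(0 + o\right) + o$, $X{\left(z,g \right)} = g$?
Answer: $-12740$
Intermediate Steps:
$l = 1$ ($l = 1 \cdot 1 = 1$)
$q{\left(o \right)} = 2 o$ ($q{\left(o \right)} = o + o = 2 o$)
$M{\left(P \right)} = P$
$u = 13$ ($u = 9 + \left(-2 + 6\right) 1 = 9 + 4 \cdot 1 = 9 + 4 = 13$)
$- 98 M{\left(q{\left(5 \right)} \right)} u = - 98 \cdot 2 \cdot 5 \cdot 13 = \left(-98\right) 10 \cdot 13 = \left(-980\right) 13 = -12740$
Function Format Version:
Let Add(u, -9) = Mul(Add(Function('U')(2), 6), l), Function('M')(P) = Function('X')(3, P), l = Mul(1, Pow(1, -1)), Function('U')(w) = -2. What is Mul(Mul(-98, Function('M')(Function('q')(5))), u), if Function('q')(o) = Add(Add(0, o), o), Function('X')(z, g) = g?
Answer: -12740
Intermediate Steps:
l = 1 (l = Mul(1, 1) = 1)
Function('q')(o) = Mul(2, o) (Function('q')(o) = Add(o, o) = Mul(2, o))
Function('M')(P) = P
u = 13 (u = Add(9, Mul(Add(-2, 6), 1)) = Add(9, Mul(4, 1)) = Add(9, 4) = 13)
Mul(Mul(-98, Function('M')(Function('q')(5))), u) = Mul(Mul(-98, Mul(2, 5)), 13) = Mul(Mul(-98, 10), 13) = Mul(-980, 13) = -12740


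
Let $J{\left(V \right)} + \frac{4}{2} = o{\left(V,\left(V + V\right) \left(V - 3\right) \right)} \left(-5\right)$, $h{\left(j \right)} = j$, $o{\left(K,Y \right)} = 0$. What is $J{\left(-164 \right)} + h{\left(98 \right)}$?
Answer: $96$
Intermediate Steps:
$J{\left(V \right)} = -2$ ($J{\left(V \right)} = -2 + 0 \left(-5\right) = -2 + 0 = -2$)
$J{\left(-164 \right)} + h{\left(98 \right)} = -2 + 98 = 96$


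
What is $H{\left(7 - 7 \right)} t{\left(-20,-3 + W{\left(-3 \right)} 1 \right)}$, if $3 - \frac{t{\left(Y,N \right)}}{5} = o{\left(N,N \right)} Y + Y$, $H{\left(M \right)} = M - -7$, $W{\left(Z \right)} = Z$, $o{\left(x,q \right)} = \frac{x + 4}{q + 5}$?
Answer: $2205$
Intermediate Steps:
$o{\left(x,q \right)} = \frac{4 + x}{5 + q}$
$H{\left(M \right)} = 7 + M$ ($H{\left(M \right)} = M + 7 = 7 + M$)
$t{\left(Y,N \right)} = 15 - 5 Y - \frac{5 Y \left(4 + N\right)}{5 + N}$ ($t{\left(Y,N \right)} = 15 - 5 \left(\frac{4 + N}{5 + N} Y + Y\right) = 15 - 5 \left(\frac{Y \left(4 + N\right)}{5 + N} + Y\right) = 15 - 5 \left(Y + \frac{Y \left(4 + N\right)}{5 + N}\right) = 15 - \left(5 Y + \frac{5 Y \left(4 + N\right)}{5 + N}\right) = 15 - 5 Y - \frac{5 Y \left(4 + N\right)}{5 + N}$)
$H{\left(7 - 7 \right)} t{\left(-20,-3 + W{\left(-3 \right)} 1 \right)} = \left(7 + \left(7 - 7\right)\right) \frac{5 \left(15 - -180 + 3 \left(-3 - 3\right) - 2 \left(-3 - 3\right) \left(-20\right)\right)}{5 - 6} = \left(7 + \left(7 - 7\right)\right) \frac{5 \left(15 + 180 + 3 \left(-3 - 3\right) - 2 \left(-3 - 3\right) \left(-20\right)\right)}{5 - 6} = \left(7 + 0\right) \frac{5 \left(15 + 180 + 3 \left(-6\right) - \left(-12\right) \left(-20\right)\right)}{5 - 6} = 7 \frac{5 \left(15 + 180 - 18 - 240\right)}{-1} = 7 \cdot 5 \left(-1\right) \left(-63\right) = 7 \cdot 315 = 2205$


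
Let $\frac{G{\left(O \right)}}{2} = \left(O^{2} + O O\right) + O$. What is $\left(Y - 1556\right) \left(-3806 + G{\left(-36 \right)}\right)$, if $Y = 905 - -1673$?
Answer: $1334732$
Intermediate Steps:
$G{\left(O \right)} = 2 O + 4 O^{2}$ ($G{\left(O \right)} = 2 \left(\left(O^{2} + O O\right) + O\right) = 2 \left(\left(O^{2} + O^{2}\right) + O\right) = 2 \left(2 O^{2} + O\right) = 2 \left(O + 2 O^{2}\right) = 2 O + 4 O^{2}$)
$Y = 2578$ ($Y = 905 + 1673 = 2578$)
$\left(Y - 1556\right) \left(-3806 + G{\left(-36 \right)}\right) = \left(2578 - 1556\right) \left(-3806 + 2 \left(-36\right) \left(1 + 2 \left(-36\right)\right)\right) = 1022 \left(-3806 + 2 \left(-36\right) \left(1 - 72\right)\right) = 1022 \left(-3806 + 2 \left(-36\right) \left(-71\right)\right) = 1022 \left(-3806 + 5112\right) = 1022 \cdot 1306 = 1334732$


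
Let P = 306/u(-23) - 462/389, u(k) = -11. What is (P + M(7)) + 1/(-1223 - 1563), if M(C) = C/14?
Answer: -169915404/5960647 ≈ -28.506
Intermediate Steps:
M(C) = C/14 (M(C) = C*(1/14) = C/14)
P = -124116/4279 (P = 306/(-11) - 462/389 = 306*(-1/11) - 462*1/389 = -306/11 - 462/389 = -124116/4279 ≈ -29.006)
(P + M(7)) + 1/(-1223 - 1563) = (-124116/4279 + (1/14)*7) + 1/(-1223 - 1563) = (-124116/4279 + 1/2) + 1/(-2786) = -243953/8558 - 1/2786 = -169915404/5960647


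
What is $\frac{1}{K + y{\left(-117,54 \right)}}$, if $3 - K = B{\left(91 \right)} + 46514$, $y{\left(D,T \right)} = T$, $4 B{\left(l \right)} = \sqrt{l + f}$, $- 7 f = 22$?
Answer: $- \frac{5203184}{241724318473} + \frac{4 \sqrt{4305}}{241724318473} \approx -2.1524 \cdot 10^{-5}$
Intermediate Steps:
$f = - \frac{22}{7}$ ($f = \left(- \frac{1}{7}\right) 22 = - \frac{22}{7} \approx -3.1429$)
$B{\left(l \right)} = \frac{\sqrt{- \frac{22}{7} + l}}{4}$ ($B{\left(l \right)} = \frac{\sqrt{l - \frac{22}{7}}}{4} = \frac{\sqrt{- \frac{22}{7} + l}}{4}$)
$K = -46511 - \frac{\sqrt{4305}}{28}$ ($K = 3 - \left(\frac{\sqrt{-154 + 49 \cdot 91}}{28} + 46514\right) = 3 - \left(\frac{\sqrt{-154 + 4459}}{28} + 46514\right) = 3 - \left(\frac{\sqrt{4305}}{28} + 46514\right) = 3 - \left(46514 + \frac{\sqrt{4305}}{28}\right) = -46511 - \frac{\sqrt{4305}}{28} \approx -46513.0$)
$\frac{1}{K + y{\left(-117,54 \right)}} = \frac{1}{\left(-46511 - \frac{\sqrt{4305}}{28}\right) + 54} = \frac{1}{-46457 - \frac{\sqrt{4305}}{28}}$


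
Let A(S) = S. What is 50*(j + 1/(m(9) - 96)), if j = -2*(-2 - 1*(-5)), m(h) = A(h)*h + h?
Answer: -925/3 ≈ -308.33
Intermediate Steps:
m(h) = h + h**2 (m(h) = h*h + h = h**2 + h = h + h**2)
j = -6 (j = -2*(-2 + 5) = -2*3 = -6)
50*(j + 1/(m(9) - 96)) = 50*(-6 + 1/(9*(1 + 9) - 96)) = 50*(-6 + 1/(9*10 - 96)) = 50*(-6 + 1/(90 - 96)) = 50*(-6 + 1/(-6)) = 50*(-6 - 1/6) = 50*(-37/6) = -925/3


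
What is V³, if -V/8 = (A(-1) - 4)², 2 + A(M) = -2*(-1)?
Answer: -2097152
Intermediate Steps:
A(M) = 0 (A(M) = -2 - 2*(-1) = -2 + 2 = 0)
V = -128 (V = -8*(0 - 4)² = -8*(-4)² = -8*16 = -128)
V³ = (-128)³ = -2097152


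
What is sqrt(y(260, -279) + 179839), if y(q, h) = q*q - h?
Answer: sqrt(247718) ≈ 497.71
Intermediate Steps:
y(q, h) = q**2 - h
sqrt(y(260, -279) + 179839) = sqrt((260**2 - 1*(-279)) + 179839) = sqrt((67600 + 279) + 179839) = sqrt(67879 + 179839) = sqrt(247718)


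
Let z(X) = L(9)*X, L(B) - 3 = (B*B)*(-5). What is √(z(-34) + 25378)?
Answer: √39046 ≈ 197.60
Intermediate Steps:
L(B) = 3 - 5*B² (L(B) = 3 + (B*B)*(-5) = 3 + B²*(-5) = 3 - 5*B²)
z(X) = -402*X (z(X) = (3 - 5*9²)*X = (3 - 5*81)*X = (3 - 405)*X = -402*X)
√(z(-34) + 25378) = √(-402*(-34) + 25378) = √(13668 + 25378) = √39046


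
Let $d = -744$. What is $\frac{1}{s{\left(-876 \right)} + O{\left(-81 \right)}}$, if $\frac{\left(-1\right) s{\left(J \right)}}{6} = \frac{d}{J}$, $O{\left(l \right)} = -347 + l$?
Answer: $- \frac{73}{31616} \approx -0.002309$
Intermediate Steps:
$s{\left(J \right)} = \frac{4464}{J}$ ($s{\left(J \right)} = - 6 \left(- \frac{744}{J}\right) = \frac{4464}{J}$)
$\frac{1}{s{\left(-876 \right)} + O{\left(-81 \right)}} = \frac{1}{\frac{4464}{-876} - 428} = \frac{1}{4464 \left(- \frac{1}{876}\right) - 428} = \frac{1}{- \frac{372}{73} - 428} = \frac{1}{- \frac{31616}{73}} = - \frac{73}{31616}$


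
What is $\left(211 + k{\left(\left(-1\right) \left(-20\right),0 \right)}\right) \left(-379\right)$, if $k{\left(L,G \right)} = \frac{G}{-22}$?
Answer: $-79969$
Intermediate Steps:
$k{\left(L,G \right)} = - \frac{G}{22}$ ($k{\left(L,G \right)} = G \left(- \frac{1}{22}\right) = - \frac{G}{22}$)
$\left(211 + k{\left(\left(-1\right) \left(-20\right),0 \right)}\right) \left(-379\right) = \left(211 - 0\right) \left(-379\right) = \left(211 + 0\right) \left(-379\right) = 211 \left(-379\right) = -79969$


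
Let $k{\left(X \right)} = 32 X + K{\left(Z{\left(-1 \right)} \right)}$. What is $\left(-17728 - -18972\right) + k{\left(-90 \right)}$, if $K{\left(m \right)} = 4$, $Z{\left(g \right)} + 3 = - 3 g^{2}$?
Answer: $-1632$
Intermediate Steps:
$Z{\left(g \right)} = -3 - 3 g^{2}$
$k{\left(X \right)} = 4 + 32 X$ ($k{\left(X \right)} = 32 X + 4 = 4 + 32 X$)
$\left(-17728 - -18972\right) + k{\left(-90 \right)} = \left(-17728 - -18972\right) + \left(4 + 32 \left(-90\right)\right) = \left(-17728 + 18972\right) + \left(4 - 2880\right) = 1244 - 2876 = -1632$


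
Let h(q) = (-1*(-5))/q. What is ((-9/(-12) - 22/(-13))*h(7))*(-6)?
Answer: -1905/182 ≈ -10.467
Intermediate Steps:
h(q) = 5/q
((-9/(-12) - 22/(-13))*h(7))*(-6) = ((-9/(-12) - 22/(-13))*(5/7))*(-6) = ((-9*(-1/12) - 22*(-1/13))*(5*(1/7)))*(-6) = ((3/4 + 22/13)*(5/7))*(-6) = ((127/52)*(5/7))*(-6) = (635/364)*(-6) = -1905/182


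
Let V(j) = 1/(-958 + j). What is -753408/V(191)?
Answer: 577863936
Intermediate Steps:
-753408/V(191) = -753408/(1/(-958 + 191)) = -753408/(1/(-767)) = -753408/(-1/767) = -753408*(-767) = 577863936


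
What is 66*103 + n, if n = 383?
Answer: 7181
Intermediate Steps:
66*103 + n = 66*103 + 383 = 6798 + 383 = 7181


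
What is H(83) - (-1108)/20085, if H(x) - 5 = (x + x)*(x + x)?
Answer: 553563793/20085 ≈ 27561.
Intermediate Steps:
H(x) = 5 + 4*x² (H(x) = 5 + (x + x)*(x + x) = 5 + (2*x)*(2*x) = 5 + 4*x²)
H(83) - (-1108)/20085 = (5 + 4*83²) - (-1108)/20085 = (5 + 4*6889) - (-1108)/20085 = (5 + 27556) - 1*(-1108/20085) = 27561 + 1108/20085 = 553563793/20085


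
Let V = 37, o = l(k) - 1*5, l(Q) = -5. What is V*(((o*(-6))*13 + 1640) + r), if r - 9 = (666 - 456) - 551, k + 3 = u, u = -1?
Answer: 77256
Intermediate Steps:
k = -4 (k = -3 - 1 = -4)
r = -332 (r = 9 + ((666 - 456) - 551) = 9 + (210 - 551) = 9 - 341 = -332)
o = -10 (o = -5 - 1*5 = -5 - 5 = -10)
V*(((o*(-6))*13 + 1640) + r) = 37*((-10*(-6)*13 + 1640) - 332) = 37*((60*13 + 1640) - 332) = 37*((780 + 1640) - 332) = 37*(2420 - 332) = 37*2088 = 77256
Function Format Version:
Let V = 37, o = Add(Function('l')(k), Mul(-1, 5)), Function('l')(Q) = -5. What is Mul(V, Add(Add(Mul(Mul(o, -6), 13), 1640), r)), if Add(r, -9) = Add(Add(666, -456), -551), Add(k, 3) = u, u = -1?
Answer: 77256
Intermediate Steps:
k = -4 (k = Add(-3, -1) = -4)
r = -332 (r = Add(9, Add(Add(666, -456), -551)) = Add(9, Add(210, -551)) = Add(9, -341) = -332)
o = -10 (o = Add(-5, Mul(-1, 5)) = Add(-5, -5) = -10)
Mul(V, Add(Add(Mul(Mul(o, -6), 13), 1640), r)) = Mul(37, Add(Add(Mul(Mul(-10, -6), 13), 1640), -332)) = Mul(37, Add(Add(Mul(60, 13), 1640), -332)) = Mul(37, Add(Add(780, 1640), -332)) = Mul(37, Add(2420, -332)) = Mul(37, 2088) = 77256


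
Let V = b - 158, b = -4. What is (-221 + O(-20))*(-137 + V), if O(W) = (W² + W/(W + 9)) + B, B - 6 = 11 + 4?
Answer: -663780/11 ≈ -60344.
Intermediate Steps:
B = 21 (B = 6 + (11 + 4) = 6 + 15 = 21)
V = -162 (V = -4 - 158 = -162)
O(W) = 21 + W² + W/(9 + W) (O(W) = (W² + W/(W + 9)) + 21 = (W² + W/(9 + W)) + 21 = 21 + W² + W/(9 + W))
(-221 + O(-20))*(-137 + V) = (-221 + (189 + (-20)³ + 9*(-20)² + 22*(-20))/(9 - 20))*(-137 - 162) = (-221 + (189 - 8000 + 9*400 - 440)/(-11))*(-299) = (-221 - (189 - 8000 + 3600 - 440)/11)*(-299) = (-221 - 1/11*(-4651))*(-299) = (-221 + 4651/11)*(-299) = (2220/11)*(-299) = -663780/11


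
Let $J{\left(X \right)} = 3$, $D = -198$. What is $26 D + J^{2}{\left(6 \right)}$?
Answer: $-5139$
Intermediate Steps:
$26 D + J^{2}{\left(6 \right)} = 26 \left(-198\right) + 3^{2} = -5148 + 9 = -5139$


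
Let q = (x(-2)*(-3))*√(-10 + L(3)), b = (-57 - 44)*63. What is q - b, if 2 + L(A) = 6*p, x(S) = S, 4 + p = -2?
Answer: 6363 + 24*I*√3 ≈ 6363.0 + 41.569*I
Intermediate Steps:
p = -6 (p = -4 - 2 = -6)
b = -6363 (b = -101*63 = -6363)
L(A) = -38 (L(A) = -2 + 6*(-6) = -2 - 36 = -38)
q = 24*I*√3 (q = (-2*(-3))*√(-10 - 38) = 6*√(-48) = 6*(4*I*√3) = 24*I*√3 ≈ 41.569*I)
q - b = 24*I*√3 - 1*(-6363) = 24*I*√3 + 6363 = 6363 + 24*I*√3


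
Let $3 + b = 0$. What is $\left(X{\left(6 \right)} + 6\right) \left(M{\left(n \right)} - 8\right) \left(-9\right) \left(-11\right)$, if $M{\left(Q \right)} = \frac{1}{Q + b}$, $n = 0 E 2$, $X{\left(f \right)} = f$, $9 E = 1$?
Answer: $-9900$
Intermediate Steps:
$E = \frac{1}{9}$ ($E = \frac{1}{9} \cdot 1 = \frac{1}{9} \approx 0.11111$)
$b = -3$ ($b = -3 + 0 = -3$)
$n = 0$ ($n = 0 \cdot \frac{1}{9} \cdot 2 = 0 \cdot 2 = 0$)
$M{\left(Q \right)} = \frac{1}{-3 + Q}$ ($M{\left(Q \right)} = \frac{1}{Q - 3} = \frac{1}{-3 + Q}$)
$\left(X{\left(6 \right)} + 6\right) \left(M{\left(n \right)} - 8\right) \left(-9\right) \left(-11\right) = \left(6 + 6\right) \left(\frac{1}{-3 + 0} - 8\right) \left(-9\right) \left(-11\right) = 12 \left(\frac{1}{-3} - 8\right) \left(-9\right) \left(-11\right) = 12 \left(- \frac{1}{3} - 8\right) \left(-9\right) \left(-11\right) = 12 \left(- \frac{25}{3}\right) \left(-9\right) \left(-11\right) = \left(-100\right) \left(-9\right) \left(-11\right) = 900 \left(-11\right) = -9900$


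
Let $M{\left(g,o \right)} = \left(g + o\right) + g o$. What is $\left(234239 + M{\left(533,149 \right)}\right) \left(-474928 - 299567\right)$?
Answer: $-243453209310$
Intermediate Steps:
$M{\left(g,o \right)} = g + o + g o$
$\left(234239 + M{\left(533,149 \right)}\right) \left(-474928 - 299567\right) = \left(234239 + \left(533 + 149 + 533 \cdot 149\right)\right) \left(-474928 - 299567\right) = \left(234239 + \left(533 + 149 + 79417\right)\right) \left(-774495\right) = \left(234239 + 80099\right) \left(-774495\right) = 314338 \left(-774495\right) = -243453209310$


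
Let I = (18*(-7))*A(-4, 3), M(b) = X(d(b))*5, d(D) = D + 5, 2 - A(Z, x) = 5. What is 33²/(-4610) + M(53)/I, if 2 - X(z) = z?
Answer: -121603/124470 ≈ -0.97697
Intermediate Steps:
A(Z, x) = -3 (A(Z, x) = 2 - 1*5 = 2 - 5 = -3)
d(D) = 5 + D
X(z) = 2 - z
M(b) = -15 - 5*b (M(b) = (2 - (5 + b))*5 = (2 + (-5 - b))*5 = (-3 - b)*5 = -15 - 5*b)
I = 378 (I = (18*(-7))*(-3) = -126*(-3) = 378)
33²/(-4610) + M(53)/I = 33²/(-4610) + (-15 - 5*53)/378 = 1089*(-1/4610) + (-15 - 265)*(1/378) = -1089/4610 - 280*1/378 = -1089/4610 - 20/27 = -121603/124470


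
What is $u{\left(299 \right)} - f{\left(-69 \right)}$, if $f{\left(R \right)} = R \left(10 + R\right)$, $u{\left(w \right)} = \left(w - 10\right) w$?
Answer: $82340$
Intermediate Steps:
$u{\left(w \right)} = w \left(-10 + w\right)$ ($u{\left(w \right)} = \left(-10 + w\right) w = w \left(-10 + w\right)$)
$u{\left(299 \right)} - f{\left(-69 \right)} = 299 \left(-10 + 299\right) - - 69 \left(10 - 69\right) = 299 \cdot 289 - \left(-69\right) \left(-59\right) = 86411 - 4071 = 82340$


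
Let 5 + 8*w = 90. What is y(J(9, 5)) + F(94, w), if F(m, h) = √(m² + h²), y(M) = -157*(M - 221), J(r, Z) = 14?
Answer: 32499 + √572729/8 ≈ 32594.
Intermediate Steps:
w = 85/8 (w = -5/8 + (⅛)*90 = -5/8 + 45/4 = 85/8 ≈ 10.625)
y(M) = 34697 - 157*M (y(M) = -157*(-221 + M) = 34697 - 157*M)
F(m, h) = √(h² + m²)
y(J(9, 5)) + F(94, w) = (34697 - 157*14) + √((85/8)² + 94²) = (34697 - 2198) + √(7225/64 + 8836) = 32499 + √(572729/64) = 32499 + √572729/8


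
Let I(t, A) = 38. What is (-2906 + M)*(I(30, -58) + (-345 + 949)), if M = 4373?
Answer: 941814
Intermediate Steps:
(-2906 + M)*(I(30, -58) + (-345 + 949)) = (-2906 + 4373)*(38 + (-345 + 949)) = 1467*(38 + 604) = 1467*642 = 941814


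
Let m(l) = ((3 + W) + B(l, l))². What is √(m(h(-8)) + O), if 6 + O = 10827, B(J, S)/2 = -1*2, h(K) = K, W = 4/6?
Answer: √97390/3 ≈ 104.02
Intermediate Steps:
W = ⅔ (W = 4*(⅙) = ⅔ ≈ 0.66667)
B(J, S) = -4 (B(J, S) = 2*(-1*2) = 2*(-2) = -4)
m(l) = ⅑ (m(l) = ((3 + ⅔) - 4)² = (11/3 - 4)² = (-⅓)² = ⅑)
O = 10821 (O = -6 + 10827 = 10821)
√(m(h(-8)) + O) = √(⅑ + 10821) = √(97390/9) = √97390/3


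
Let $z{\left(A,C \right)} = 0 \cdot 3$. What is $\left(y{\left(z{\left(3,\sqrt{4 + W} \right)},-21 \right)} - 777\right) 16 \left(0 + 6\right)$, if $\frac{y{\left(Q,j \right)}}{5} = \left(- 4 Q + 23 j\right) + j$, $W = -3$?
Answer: $-316512$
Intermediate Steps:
$z{\left(A,C \right)} = 0$
$y{\left(Q,j \right)} = - 20 Q + 120 j$ ($y{\left(Q,j \right)} = 5 \left(\left(- 4 Q + 23 j\right) + j\right) = 5 \left(- 4 Q + 24 j\right) = - 20 Q + 120 j$)
$\left(y{\left(z{\left(3,\sqrt{4 + W} \right)},-21 \right)} - 777\right) 16 \left(0 + 6\right) = \left(\left(\left(-20\right) 0 + 120 \left(-21\right)\right) - 777\right) 16 \left(0 + 6\right) = \left(\left(0 - 2520\right) - 777\right) 16 \cdot 6 = \left(-2520 - 777\right) 96 = \left(-3297\right) 96 = -316512$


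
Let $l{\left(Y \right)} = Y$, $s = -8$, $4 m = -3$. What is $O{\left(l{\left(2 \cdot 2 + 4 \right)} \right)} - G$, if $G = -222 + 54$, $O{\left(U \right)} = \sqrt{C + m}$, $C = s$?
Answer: $168 + \frac{i \sqrt{35}}{2} \approx 168.0 + 2.958 i$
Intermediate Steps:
$m = - \frac{3}{4}$ ($m = \frac{1}{4} \left(-3\right) = - \frac{3}{4} \approx -0.75$)
$C = -8$
$O{\left(U \right)} = \frac{i \sqrt{35}}{2}$ ($O{\left(U \right)} = \sqrt{-8 - \frac{3}{4}} = \sqrt{- \frac{35}{4}} = \frac{i \sqrt{35}}{2}$)
$G = -168$
$O{\left(l{\left(2 \cdot 2 + 4 \right)} \right)} - G = \frac{i \sqrt{35}}{2} - -168 = \frac{i \sqrt{35}}{2} + 168 = 168 + \frac{i \sqrt{35}}{2}$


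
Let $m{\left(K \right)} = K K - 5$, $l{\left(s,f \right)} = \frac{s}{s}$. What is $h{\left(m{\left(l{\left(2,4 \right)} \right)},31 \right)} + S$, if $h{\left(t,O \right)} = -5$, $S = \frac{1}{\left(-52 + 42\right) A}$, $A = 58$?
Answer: $- \frac{2901}{580} \approx -5.0017$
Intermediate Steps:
$l{\left(s,f \right)} = 1$
$m{\left(K \right)} = -5 + K^{2}$ ($m{\left(K \right)} = K^{2} - 5 = -5 + K^{2}$)
$S = - \frac{1}{580}$ ($S = \frac{1}{\left(-52 + 42\right) 58} = \frac{1}{\left(-10\right) 58} = \frac{1}{-580} = - \frac{1}{580} \approx -0.0017241$)
$h{\left(m{\left(l{\left(2,4 \right)} \right)},31 \right)} + S = -5 - \frac{1}{580} = - \frac{2901}{580}$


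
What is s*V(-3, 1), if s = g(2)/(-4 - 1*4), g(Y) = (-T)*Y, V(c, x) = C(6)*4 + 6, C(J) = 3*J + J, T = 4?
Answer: 102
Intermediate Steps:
C(J) = 4*J
V(c, x) = 102 (V(c, x) = (4*6)*4 + 6 = 24*4 + 6 = 96 + 6 = 102)
g(Y) = -4*Y (g(Y) = (-1*4)*Y = -4*Y)
s = 1 (s = (-4*2)/(-4 - 1*4) = -8/(-4 - 4) = -8/(-8) = -8*(-⅛) = 1)
s*V(-3, 1) = 1*102 = 102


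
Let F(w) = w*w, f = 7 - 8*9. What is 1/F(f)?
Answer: 1/4225 ≈ 0.00023669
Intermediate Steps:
f = -65 (f = 7 - 72 = -65)
F(w) = w²
1/F(f) = 1/((-65)²) = 1/4225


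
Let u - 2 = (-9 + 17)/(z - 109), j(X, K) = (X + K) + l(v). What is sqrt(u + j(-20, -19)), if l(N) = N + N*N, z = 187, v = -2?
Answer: I*sqrt(53079)/39 ≈ 5.9074*I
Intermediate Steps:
l(N) = N + N**2
j(X, K) = 2 + K + X (j(X, K) = (X + K) - 2*(1 - 2) = (K + X) - 2*(-1) = (K + X) + 2 = 2 + K + X)
u = 82/39 (u = 2 + (-9 + 17)/(187 - 109) = 2 + 8/78 = 2 + 8*(1/78) = 2 + 4/39 = 82/39 ≈ 2.1026)
sqrt(u + j(-20, -19)) = sqrt(82/39 + (2 - 19 - 20)) = sqrt(82/39 - 37) = sqrt(-1361/39) = I*sqrt(53079)/39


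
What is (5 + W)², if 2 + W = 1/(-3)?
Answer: 64/9 ≈ 7.1111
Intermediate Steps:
W = -7/3 (W = -2 + 1/(-3) = -2 - ⅓ = -7/3 ≈ -2.3333)
(5 + W)² = (5 - 7/3)² = (8/3)² = 64/9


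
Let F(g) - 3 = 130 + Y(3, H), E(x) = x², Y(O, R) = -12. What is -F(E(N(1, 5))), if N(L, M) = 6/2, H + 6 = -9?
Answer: -121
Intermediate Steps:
H = -15 (H = -6 - 9 = -15)
N(L, M) = 3 (N(L, M) = 6*(½) = 3)
F(g) = 121 (F(g) = 3 + (130 - 12) = 3 + 118 = 121)
-F(E(N(1, 5))) = -1*121 = -121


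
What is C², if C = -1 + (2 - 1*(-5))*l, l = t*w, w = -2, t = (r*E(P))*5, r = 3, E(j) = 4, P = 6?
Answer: 707281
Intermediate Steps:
t = 60 (t = (3*4)*5 = 12*5 = 60)
l = -120 (l = 60*(-2) = -120)
C = -841 (C = -1 + (2 - 1*(-5))*(-120) = -1 + (2 + 5)*(-120) = -1 + 7*(-120) = -1 - 840 = -841)
C² = (-841)² = 707281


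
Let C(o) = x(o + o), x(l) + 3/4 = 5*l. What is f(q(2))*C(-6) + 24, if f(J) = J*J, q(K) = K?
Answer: -219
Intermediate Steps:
f(J) = J²
x(l) = -¾ + 5*l
C(o) = -¾ + 10*o (C(o) = -¾ + 5*(o + o) = -¾ + 5*(2*o) = -¾ + 10*o)
f(q(2))*C(-6) + 24 = 2²*(-¾ + 10*(-6)) + 24 = 4*(-¾ - 60) + 24 = 4*(-243/4) + 24 = -243 + 24 = -219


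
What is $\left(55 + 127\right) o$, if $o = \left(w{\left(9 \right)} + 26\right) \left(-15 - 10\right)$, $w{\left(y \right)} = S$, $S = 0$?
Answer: $-118300$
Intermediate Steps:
$w{\left(y \right)} = 0$
$o = -650$ ($o = \left(0 + 26\right) \left(-15 - 10\right) = 26 \left(-25\right) = -650$)
$\left(55 + 127\right) o = \left(55 + 127\right) \left(-650\right) = 182 \left(-650\right) = -118300$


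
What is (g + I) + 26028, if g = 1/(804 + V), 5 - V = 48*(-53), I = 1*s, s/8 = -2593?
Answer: 17717253/3353 ≈ 5284.0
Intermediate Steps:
s = -20744 (s = 8*(-2593) = -20744)
I = -20744 (I = 1*(-20744) = -20744)
V = 2549 (V = 5 - 48*(-53) = 5 - 1*(-2544) = 5 + 2544 = 2549)
g = 1/3353 (g = 1/(804 + 2549) = 1/3353 ≈ 0.00029824)
(g + I) + 26028 = (1/3353 - 20744) + 26028 = -69554631/3353 + 26028 = 17717253/3353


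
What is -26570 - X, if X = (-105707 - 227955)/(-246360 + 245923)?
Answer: -11944752/437 ≈ -27334.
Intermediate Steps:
X = 333662/437 (X = -333662/(-437) = -333662*(-1/437) = 333662/437 ≈ 763.53)
-26570 - X = -26570 - 1*333662/437 = -26570 - 333662/437 = -11944752/437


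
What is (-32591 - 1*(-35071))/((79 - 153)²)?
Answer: 620/1369 ≈ 0.45289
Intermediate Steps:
(-32591 - 1*(-35071))/((79 - 153)²) = (-32591 + 35071)/((-74)²) = 2480/5476 = 2480*(1/5476) = 620/1369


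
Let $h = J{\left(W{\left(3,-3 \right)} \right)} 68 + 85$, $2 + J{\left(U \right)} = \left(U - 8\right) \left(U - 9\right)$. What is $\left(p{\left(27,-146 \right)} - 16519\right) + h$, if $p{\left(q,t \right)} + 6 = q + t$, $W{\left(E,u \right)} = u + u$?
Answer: $-2415$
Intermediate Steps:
$W{\left(E,u \right)} = 2 u$
$J{\left(U \right)} = -2 + \left(-9 + U\right) \left(-8 + U\right)$ ($J{\left(U \right)} = -2 + \left(U - 8\right) \left(U - 9\right) = -2 + \left(-8 + U\right) \left(-9 + U\right) = -2 + \left(-9 + U\right) \left(-8 + U\right)$)
$p{\left(q,t \right)} = -6 + q + t$ ($p{\left(q,t \right)} = -6 + \left(q + t\right) = -6 + q + t$)
$h = 14229$ ($h = \left(70 + \left(2 \left(-3\right)\right)^{2} - 17 \cdot 2 \left(-3\right)\right) 68 + 85 = \left(70 + \left(-6\right)^{2} - -102\right) 68 + 85 = \left(70 + 36 + 102\right) 68 + 85 = 208 \cdot 68 + 85 = 14144 + 85 = 14229$)
$\left(p{\left(27,-146 \right)} - 16519\right) + h = \left(\left(-6 + 27 - 146\right) - 16519\right) + 14229 = \left(-125 - 16519\right) + 14229 = -16644 + 14229 = -2415$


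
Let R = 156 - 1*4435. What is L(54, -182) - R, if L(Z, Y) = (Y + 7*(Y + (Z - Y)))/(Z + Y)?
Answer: 136879/32 ≈ 4277.5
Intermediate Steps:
L(Z, Y) = (Y + 7*Z)/(Y + Z)
R = -4279 (R = 156 - 4435 = -4279)
L(54, -182) - R = (-182 + 7*54)/(-182 + 54) - 1*(-4279) = (-182 + 378)/(-128) + 4279 = -1/128*196 + 4279 = -49/32 + 4279 = 136879/32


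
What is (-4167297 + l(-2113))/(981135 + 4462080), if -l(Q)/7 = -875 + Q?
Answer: -1382127/1814405 ≈ -0.76175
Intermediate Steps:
l(Q) = 6125 - 7*Q (l(Q) = -7*(-875 + Q) = 6125 - 7*Q)
(-4167297 + l(-2113))/(981135 + 4462080) = (-4167297 + (6125 - 7*(-2113)))/(981135 + 4462080) = (-4167297 + (6125 + 14791))/5443215 = (-4167297 + 20916)*(1/5443215) = -4146381*1/5443215 = -1382127/1814405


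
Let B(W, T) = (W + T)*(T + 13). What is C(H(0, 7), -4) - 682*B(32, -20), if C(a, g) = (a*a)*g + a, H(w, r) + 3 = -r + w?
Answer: 56878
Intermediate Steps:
H(w, r) = -3 + w - r (H(w, r) = -3 + (-r + w) = -3 + (w - r) = -3 + w - r)
B(W, T) = (13 + T)*(T + W) (B(W, T) = (T + W)*(13 + T) = (13 + T)*(T + W))
C(a, g) = a + g*a**2 (C(a, g) = a**2*g + a = g*a**2 + a = a + g*a**2)
C(H(0, 7), -4) - 682*B(32, -20) = (-3 + 0 - 1*7)*(1 + (-3 + 0 - 1*7)*(-4)) - 682*((-20)**2 + 13*(-20) + 13*32 - 20*32) = (-3 + 0 - 7)*(1 + (-3 + 0 - 7)*(-4)) - 682*(400 - 260 + 416 - 640) = -10*(1 - 10*(-4)) - 682*(-84) = -10*(1 + 40) + 57288 = -10*41 + 57288 = -410 + 57288 = 56878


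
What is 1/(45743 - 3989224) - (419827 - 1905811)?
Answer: 5859949670303/3943481 ≈ 1.4860e+6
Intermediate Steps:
1/(45743 - 3989224) - (419827 - 1905811) = 1/(-3943481) - 1*(-1485984) = -1/3943481 + 1485984 = 5859949670303/3943481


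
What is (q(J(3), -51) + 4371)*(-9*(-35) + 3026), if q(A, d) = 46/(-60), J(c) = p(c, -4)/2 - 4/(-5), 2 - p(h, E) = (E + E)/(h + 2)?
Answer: 438028487/30 ≈ 1.4601e+7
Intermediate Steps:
p(h, E) = 2 - 2*E/(2 + h) (p(h, E) = 2 - (E + E)/(h + 2) = 2 - 2*E/(2 + h))
J(c) = 4/5 + (6 + c)/(2 + c) (J(c) = (2*(2 + c - 1*(-4))/(2 + c))/2 - 4/(-5) = (2*(2 + c + 4)/(2 + c))*(1/2) - 4*(-1/5) = (2*(6 + c)/(2 + c))*(1/2) + 4/5 = (6 + c)/(2 + c) + 4/5 = 4/5 + (6 + c)/(2 + c))
q(A, d) = -23/30 (q(A, d) = 46*(-1/60) = -23/30)
(q(J(3), -51) + 4371)*(-9*(-35) + 3026) = (-23/30 + 4371)*(-9*(-35) + 3026) = 131107*(315 + 3026)/30 = (131107/30)*3341 = 438028487/30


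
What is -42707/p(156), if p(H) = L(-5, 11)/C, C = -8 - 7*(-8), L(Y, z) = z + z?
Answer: -1024968/11 ≈ -93179.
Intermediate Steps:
L(Y, z) = 2*z
C = 48 (C = -8 + 56 = 48)
p(H) = 11/24 (p(H) = (2*11)/48 = 22*(1/48) = 11/24)
-42707/p(156) = -42707/11/24 = -42707*24/11 = -1024968/11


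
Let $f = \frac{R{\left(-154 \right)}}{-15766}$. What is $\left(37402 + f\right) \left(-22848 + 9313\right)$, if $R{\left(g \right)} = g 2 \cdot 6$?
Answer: $- \frac{3990671446150}{7883} \approx -5.0624 \cdot 10^{8}$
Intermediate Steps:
$R{\left(g \right)} = 12 g$ ($R{\left(g \right)} = 2 g 6 = 12 g$)
$f = \frac{924}{7883}$ ($f = \frac{12 \left(-154\right)}{-15766} = \left(-1848\right) \left(- \frac{1}{15766}\right) = \frac{924}{7883} \approx 0.11721$)
$\left(37402 + f\right) \left(-22848 + 9313\right) = \left(37402 + \frac{924}{7883}\right) \left(-22848 + 9313\right) = \frac{294840890}{7883} \left(-13535\right) = - \frac{3990671446150}{7883}$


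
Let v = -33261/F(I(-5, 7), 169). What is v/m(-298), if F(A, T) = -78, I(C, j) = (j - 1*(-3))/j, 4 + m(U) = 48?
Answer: 11087/1144 ≈ 9.6914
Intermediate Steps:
m(U) = 44 (m(U) = -4 + 48 = 44)
I(C, j) = (3 + j)/j (I(C, j) = (j + 3)/j = (3 + j)/j)
v = 11087/26 (v = -33261/(-78) = -33261*(-1/78) = 11087/26 ≈ 426.42)
v/m(-298) = (11087/26)/44 = (11087/26)*(1/44) = 11087/1144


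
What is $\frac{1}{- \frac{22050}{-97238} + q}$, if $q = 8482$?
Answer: $\frac{48619}{412397383} \approx 0.00011789$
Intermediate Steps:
$\frac{1}{- \frac{22050}{-97238} + q} = \frac{1}{- \frac{22050}{-97238} + 8482} = \frac{1}{\left(-22050\right) \left(- \frac{1}{97238}\right) + 8482} = \frac{1}{\frac{11025}{48619} + 8482} = \frac{1}{\frac{412397383}{48619}} = \frac{48619}{412397383}$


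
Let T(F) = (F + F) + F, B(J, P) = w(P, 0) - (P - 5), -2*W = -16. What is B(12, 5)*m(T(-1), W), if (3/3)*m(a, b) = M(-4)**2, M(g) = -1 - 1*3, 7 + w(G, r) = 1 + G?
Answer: -16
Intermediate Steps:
w(G, r) = -6 + G (w(G, r) = -7 + (1 + G) = -6 + G)
M(g) = -4 (M(g) = -1 - 3 = -4)
W = 8 (W = -1/2*(-16) = 8)
B(J, P) = -1 (B(J, P) = (-6 + P) - (P - 5) = (-6 + P) - (-5 + P) = (-6 + P) + (5 - P) = -1)
T(F) = 3*F (T(F) = 2*F + F = 3*F)
m(a, b) = 16 (m(a, b) = (-4)**2 = 16)
B(12, 5)*m(T(-1), W) = -1*16 = -16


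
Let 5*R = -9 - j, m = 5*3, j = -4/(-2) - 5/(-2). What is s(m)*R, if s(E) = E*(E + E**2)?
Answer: -9720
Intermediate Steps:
j = 9/2 (j = -4*(-1/2) - 5*(-1/2) = 2 + 5/2 = 9/2 ≈ 4.5000)
m = 15
R = -27/10 (R = (-9 - 1*9/2)/5 = (-9 - 9/2)/5 = (1/5)*(-27/2) = -27/10 ≈ -2.7000)
s(m)*R = (15**2*(1 + 15))*(-27/10) = (225*16)*(-27/10) = 3600*(-27/10) = -9720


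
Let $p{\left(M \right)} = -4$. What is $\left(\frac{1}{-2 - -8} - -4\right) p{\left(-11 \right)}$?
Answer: $- \frac{50}{3} \approx -16.667$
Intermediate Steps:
$\left(\frac{1}{-2 - -8} - -4\right) p{\left(-11 \right)} = \left(\frac{1}{-2 - -8} - -4\right) \left(-4\right) = \left(\frac{1}{-2 + 8} + 4\right) \left(-4\right) = \left(\frac{1}{6} + 4\right) \left(-4\right) = \frac{25}{6} \left(-4\right) = - \frac{50}{3}$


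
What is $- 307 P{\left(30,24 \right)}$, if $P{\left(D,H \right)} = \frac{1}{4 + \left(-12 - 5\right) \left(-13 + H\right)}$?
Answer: $\frac{307}{183} \approx 1.6776$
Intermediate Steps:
$P{\left(D,H \right)} = \frac{1}{225 - 17 H}$ ($P{\left(D,H \right)} = \frac{1}{4 - 17 \left(-13 + H\right)} = \frac{1}{4 - \left(-221 + 17 H\right)} = \frac{1}{225 - 17 H}$)
$- 307 P{\left(30,24 \right)} = - 307 \left(- \frac{1}{-225 + 17 \cdot 24}\right) = - 307 \left(- \frac{1}{-225 + 408}\right) = - 307 \left(- \frac{1}{183}\right) = - 307 \left(\left(-1\right) \frac{1}{183}\right) = \left(-307\right) \left(- \frac{1}{183}\right) = \frac{307}{183}$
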